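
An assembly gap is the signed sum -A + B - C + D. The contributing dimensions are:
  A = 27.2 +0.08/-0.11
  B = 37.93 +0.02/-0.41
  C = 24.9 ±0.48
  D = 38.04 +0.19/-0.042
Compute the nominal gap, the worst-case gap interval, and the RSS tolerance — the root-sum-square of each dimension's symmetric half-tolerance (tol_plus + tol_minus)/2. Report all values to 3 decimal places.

nominal=23.870 wc=[22.858,24.670] rss=0.547

Stack each dimension's contribution:
  -A: nom -27.200 → Σnom=-27.200; wc +0.110/-0.080 → slack +0.110/-0.080; half-tol=0.095, Σhalf²=0.009025
  +B: nom +37.930 → Σnom=10.730; wc +0.020/-0.410 → slack +0.130/-0.490; half-tol=0.215, Σhalf²=0.055250
  -C: nom -24.900 → Σnom=-14.170; wc +0.480/-0.480 → slack +0.610/-0.970; half-tol=0.480, Σhalf²=0.285650
  +D: nom +38.040 → Σnom=23.870; wc +0.190/-0.042 → slack +0.800/-1.012; half-tol=0.116, Σhalf²=0.299106
Nominal = 23.870. Worst-case = [23.870 - 1.012, 23.870 + 0.800] = [22.858, 24.670]. RSS = √0.299106 = 0.547.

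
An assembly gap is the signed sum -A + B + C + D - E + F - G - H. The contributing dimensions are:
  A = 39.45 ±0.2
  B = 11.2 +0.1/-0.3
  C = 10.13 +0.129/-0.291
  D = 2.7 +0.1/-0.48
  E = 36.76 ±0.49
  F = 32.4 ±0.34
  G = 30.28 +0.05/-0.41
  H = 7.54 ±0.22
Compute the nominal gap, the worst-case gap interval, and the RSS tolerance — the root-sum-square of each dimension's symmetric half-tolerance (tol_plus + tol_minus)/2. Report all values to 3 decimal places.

nominal=-57.600 wc=[-59.971,-55.611] rss=0.816

Stack each dimension's contribution:
  -A: nom -39.450 → Σnom=-39.450; wc +0.200/-0.200 → slack +0.200/-0.200; half-tol=0.200, Σhalf²=0.040000
  +B: nom +11.200 → Σnom=-28.250; wc +0.100/-0.300 → slack +0.300/-0.500; half-tol=0.200, Σhalf²=0.080000
  +C: nom +10.130 → Σnom=-18.120; wc +0.129/-0.291 → slack +0.429/-0.791; half-tol=0.210, Σhalf²=0.124100
  +D: nom +2.700 → Σnom=-15.420; wc +0.100/-0.480 → slack +0.529/-1.271; half-tol=0.290, Σhalf²=0.208200
  -E: nom -36.760 → Σnom=-52.180; wc +0.490/-0.490 → slack +1.019/-1.761; half-tol=0.490, Σhalf²=0.448300
  +F: nom +32.400 → Σnom=-19.780; wc +0.340/-0.340 → slack +1.359/-2.101; half-tol=0.340, Σhalf²=0.563900
  -G: nom -30.280 → Σnom=-50.060; wc +0.410/-0.050 → slack +1.769/-2.151; half-tol=0.230, Σhalf²=0.616800
  -H: nom -7.540 → Σnom=-57.600; wc +0.220/-0.220 → slack +1.989/-2.371; half-tol=0.220, Σhalf²=0.665200
Nominal = -57.600. Worst-case = [-57.600 - 2.371, -57.600 + 1.989] = [-59.971, -55.611]. RSS = √0.665200 = 0.816.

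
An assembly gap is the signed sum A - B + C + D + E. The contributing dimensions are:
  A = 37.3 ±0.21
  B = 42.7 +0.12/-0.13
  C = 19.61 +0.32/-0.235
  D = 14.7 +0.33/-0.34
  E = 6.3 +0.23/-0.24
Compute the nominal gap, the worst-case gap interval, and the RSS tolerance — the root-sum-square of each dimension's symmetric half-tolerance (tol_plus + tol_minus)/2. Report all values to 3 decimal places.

Stack each dimension's contribution:
  +A: nom +37.300 → Σnom=37.300; wc +0.210/-0.210 → slack +0.210/-0.210; half-tol=0.210, Σhalf²=0.044100
  -B: nom -42.700 → Σnom=-5.400; wc +0.130/-0.120 → slack +0.340/-0.330; half-tol=0.125, Σhalf²=0.059725
  +C: nom +19.610 → Σnom=14.210; wc +0.320/-0.235 → slack +0.660/-0.565; half-tol=0.277, Σhalf²=0.136731
  +D: nom +14.700 → Σnom=28.910; wc +0.330/-0.340 → slack +0.990/-0.905; half-tol=0.335, Σhalf²=0.248956
  +E: nom +6.300 → Σnom=35.210; wc +0.230/-0.240 → slack +1.220/-1.145; half-tol=0.235, Σhalf²=0.304181
Nominal = 35.210. Worst-case = [35.210 - 1.145, 35.210 + 1.220] = [34.065, 36.430]. RSS = √0.304181 = 0.552.

nominal=35.210 wc=[34.065,36.430] rss=0.552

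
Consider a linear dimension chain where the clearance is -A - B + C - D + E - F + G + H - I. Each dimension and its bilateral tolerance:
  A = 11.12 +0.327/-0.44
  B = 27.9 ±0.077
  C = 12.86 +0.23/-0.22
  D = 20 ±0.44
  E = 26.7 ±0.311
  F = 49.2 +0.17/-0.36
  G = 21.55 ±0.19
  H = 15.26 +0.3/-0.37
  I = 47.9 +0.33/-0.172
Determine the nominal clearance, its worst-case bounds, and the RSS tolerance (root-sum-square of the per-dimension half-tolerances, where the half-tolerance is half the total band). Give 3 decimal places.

Stack each dimension's contribution:
  -A: nom -11.120 → Σnom=-11.120; wc +0.440/-0.327 → slack +0.440/-0.327; half-tol=0.384, Σhalf²=0.147072
  -B: nom -27.900 → Σnom=-39.020; wc +0.077/-0.077 → slack +0.517/-0.404; half-tol=0.077, Σhalf²=0.153001
  +C: nom +12.860 → Σnom=-26.160; wc +0.230/-0.220 → slack +0.747/-0.624; half-tol=0.225, Σhalf²=0.203626
  -D: nom -20.000 → Σnom=-46.160; wc +0.440/-0.440 → slack +1.187/-1.064; half-tol=0.440, Σhalf²=0.397226
  +E: nom +26.700 → Σnom=-19.460; wc +0.311/-0.311 → slack +1.498/-1.375; half-tol=0.311, Σhalf²=0.493947
  -F: nom -49.200 → Σnom=-68.660; wc +0.360/-0.170 → slack +1.858/-1.545; half-tol=0.265, Σhalf²=0.564172
  +G: nom +21.550 → Σnom=-47.110; wc +0.190/-0.190 → slack +2.048/-1.735; half-tol=0.190, Σhalf²=0.600272
  +H: nom +15.260 → Σnom=-31.850; wc +0.300/-0.370 → slack +2.348/-2.105; half-tol=0.335, Σhalf²=0.712497
  -I: nom -47.900 → Σnom=-79.750; wc +0.172/-0.330 → slack +2.520/-2.435; half-tol=0.251, Σhalf²=0.775498
Nominal = -79.750. Worst-case = [-79.750 - 2.435, -79.750 + 2.520] = [-82.185, -77.230]. RSS = √0.775498 = 0.881.

nominal=-79.750 wc=[-82.185,-77.230] rss=0.881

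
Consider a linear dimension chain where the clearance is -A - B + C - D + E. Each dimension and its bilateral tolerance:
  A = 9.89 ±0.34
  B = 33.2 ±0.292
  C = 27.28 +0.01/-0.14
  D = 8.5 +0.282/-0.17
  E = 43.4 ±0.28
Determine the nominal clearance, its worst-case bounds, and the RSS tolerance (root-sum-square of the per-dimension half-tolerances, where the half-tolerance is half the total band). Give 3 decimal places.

nominal=19.090 wc=[17.756,20.182] rss=0.580

Stack each dimension's contribution:
  -A: nom -9.890 → Σnom=-9.890; wc +0.340/-0.340 → slack +0.340/-0.340; half-tol=0.340, Σhalf²=0.115600
  -B: nom -33.200 → Σnom=-43.090; wc +0.292/-0.292 → slack +0.632/-0.632; half-tol=0.292, Σhalf²=0.200864
  +C: nom +27.280 → Σnom=-15.810; wc +0.010/-0.140 → slack +0.642/-0.772; half-tol=0.075, Σhalf²=0.206489
  -D: nom -8.500 → Σnom=-24.310; wc +0.170/-0.282 → slack +0.812/-1.054; half-tol=0.226, Σhalf²=0.257565
  +E: nom +43.400 → Σnom=19.090; wc +0.280/-0.280 → slack +1.092/-1.334; half-tol=0.280, Σhalf²=0.335965
Nominal = 19.090. Worst-case = [19.090 - 1.334, 19.090 + 1.092] = [17.756, 20.182]. RSS = √0.335965 = 0.580.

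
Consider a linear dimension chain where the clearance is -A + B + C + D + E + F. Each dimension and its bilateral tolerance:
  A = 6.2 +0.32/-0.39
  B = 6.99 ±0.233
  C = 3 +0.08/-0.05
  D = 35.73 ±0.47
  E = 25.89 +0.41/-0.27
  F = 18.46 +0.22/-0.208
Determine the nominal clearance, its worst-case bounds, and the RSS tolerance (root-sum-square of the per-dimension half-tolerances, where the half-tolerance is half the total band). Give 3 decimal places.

nominal=83.870 wc=[82.319,85.673] rss=0.753

Stack each dimension's contribution:
  -A: nom -6.200 → Σnom=-6.200; wc +0.390/-0.320 → slack +0.390/-0.320; half-tol=0.355, Σhalf²=0.126025
  +B: nom +6.990 → Σnom=0.790; wc +0.233/-0.233 → slack +0.623/-0.553; half-tol=0.233, Σhalf²=0.180314
  +C: nom +3.000 → Σnom=3.790; wc +0.080/-0.050 → slack +0.703/-0.603; half-tol=0.065, Σhalf²=0.184539
  +D: nom +35.730 → Σnom=39.520; wc +0.470/-0.470 → slack +1.173/-1.073; half-tol=0.470, Σhalf²=0.405439
  +E: nom +25.890 → Σnom=65.410; wc +0.410/-0.270 → slack +1.583/-1.343; half-tol=0.340, Σhalf²=0.521039
  +F: nom +18.460 → Σnom=83.870; wc +0.220/-0.208 → slack +1.803/-1.551; half-tol=0.214, Σhalf²=0.566835
Nominal = 83.870. Worst-case = [83.870 - 1.551, 83.870 + 1.803] = [82.319, 85.673]. RSS = √0.566835 = 0.753.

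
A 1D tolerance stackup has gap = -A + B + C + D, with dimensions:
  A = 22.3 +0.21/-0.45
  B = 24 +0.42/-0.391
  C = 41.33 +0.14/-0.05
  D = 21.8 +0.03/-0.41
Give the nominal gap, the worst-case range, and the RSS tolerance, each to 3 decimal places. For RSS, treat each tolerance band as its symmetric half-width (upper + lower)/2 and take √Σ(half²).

Stack each dimension's contribution:
  -A: nom -22.300 → Σnom=-22.300; wc +0.450/-0.210 → slack +0.450/-0.210; half-tol=0.330, Σhalf²=0.108900
  +B: nom +24.000 → Σnom=1.700; wc +0.420/-0.391 → slack +0.870/-0.601; half-tol=0.405, Σhalf²=0.273330
  +C: nom +41.330 → Σnom=43.030; wc +0.140/-0.050 → slack +1.010/-0.651; half-tol=0.095, Σhalf²=0.282355
  +D: nom +21.800 → Σnom=64.830; wc +0.030/-0.410 → slack +1.040/-1.061; half-tol=0.220, Σhalf²=0.330755
Nominal = 64.830. Worst-case = [64.830 - 1.061, 64.830 + 1.040] = [63.769, 65.870]. RSS = √0.330755 = 0.575.

nominal=64.830 wc=[63.769,65.870] rss=0.575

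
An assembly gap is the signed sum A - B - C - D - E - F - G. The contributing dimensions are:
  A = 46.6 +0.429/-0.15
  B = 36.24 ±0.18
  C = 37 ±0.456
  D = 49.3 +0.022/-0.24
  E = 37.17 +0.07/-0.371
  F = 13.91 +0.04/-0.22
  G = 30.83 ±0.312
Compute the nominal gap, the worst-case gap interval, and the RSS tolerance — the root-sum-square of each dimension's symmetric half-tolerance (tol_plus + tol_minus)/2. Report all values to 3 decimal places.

Stack each dimension's contribution:
  +A: nom +46.600 → Σnom=46.600; wc +0.429/-0.150 → slack +0.429/-0.150; half-tol=0.289, Σhalf²=0.083810
  -B: nom -36.240 → Σnom=10.360; wc +0.180/-0.180 → slack +0.609/-0.330; half-tol=0.180, Σhalf²=0.116210
  -C: nom -37.000 → Σnom=-26.640; wc +0.456/-0.456 → slack +1.065/-0.786; half-tol=0.456, Σhalf²=0.324146
  -D: nom -49.300 → Σnom=-75.940; wc +0.240/-0.022 → slack +1.305/-0.808; half-tol=0.131, Σhalf²=0.341307
  -E: nom -37.170 → Σnom=-113.110; wc +0.371/-0.070 → slack +1.676/-0.878; half-tol=0.221, Σhalf²=0.389927
  -F: nom -13.910 → Σnom=-127.020; wc +0.220/-0.040 → slack +1.896/-0.918; half-tol=0.130, Σhalf²=0.406828
  -G: nom -30.830 → Σnom=-157.850; wc +0.312/-0.312 → slack +2.208/-1.230; half-tol=0.312, Σhalf²=0.504171
Nominal = -157.850. Worst-case = [-157.850 - 1.230, -157.850 + 2.208] = [-159.080, -155.642]. RSS = √0.504171 = 0.710.

nominal=-157.850 wc=[-159.080,-155.642] rss=0.710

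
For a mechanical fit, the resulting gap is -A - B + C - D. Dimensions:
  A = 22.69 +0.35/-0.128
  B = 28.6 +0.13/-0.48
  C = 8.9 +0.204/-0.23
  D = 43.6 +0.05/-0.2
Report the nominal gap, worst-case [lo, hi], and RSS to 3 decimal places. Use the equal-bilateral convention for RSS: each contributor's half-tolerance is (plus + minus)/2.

Stack each dimension's contribution:
  -A: nom -22.690 → Σnom=-22.690; wc +0.128/-0.350 → slack +0.128/-0.350; half-tol=0.239, Σhalf²=0.057121
  -B: nom -28.600 → Σnom=-51.290; wc +0.480/-0.130 → slack +0.608/-0.480; half-tol=0.305, Σhalf²=0.150146
  +C: nom +8.900 → Σnom=-42.390; wc +0.204/-0.230 → slack +0.812/-0.710; half-tol=0.217, Σhalf²=0.197235
  -D: nom -43.600 → Σnom=-85.990; wc +0.200/-0.050 → slack +1.012/-0.760; half-tol=0.125, Σhalf²=0.212860
Nominal = -85.990. Worst-case = [-85.990 - 0.760, -85.990 + 1.012] = [-86.750, -84.978]. RSS = √0.212860 = 0.461.

nominal=-85.990 wc=[-86.750,-84.978] rss=0.461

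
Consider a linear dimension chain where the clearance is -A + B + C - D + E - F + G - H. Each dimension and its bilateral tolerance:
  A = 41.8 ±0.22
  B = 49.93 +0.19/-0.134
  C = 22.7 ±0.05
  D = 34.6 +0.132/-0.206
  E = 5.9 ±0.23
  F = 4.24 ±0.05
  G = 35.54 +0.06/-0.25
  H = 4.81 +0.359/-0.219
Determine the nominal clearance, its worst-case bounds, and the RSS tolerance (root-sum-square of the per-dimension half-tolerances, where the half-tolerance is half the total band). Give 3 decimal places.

nominal=28.620 wc=[27.195,29.845] rss=0.518

Stack each dimension's contribution:
  -A: nom -41.800 → Σnom=-41.800; wc +0.220/-0.220 → slack +0.220/-0.220; half-tol=0.220, Σhalf²=0.048400
  +B: nom +49.930 → Σnom=8.130; wc +0.190/-0.134 → slack +0.410/-0.354; half-tol=0.162, Σhalf²=0.074644
  +C: nom +22.700 → Σnom=30.830; wc +0.050/-0.050 → slack +0.460/-0.404; half-tol=0.050, Σhalf²=0.077144
  -D: nom -34.600 → Σnom=-3.770; wc +0.206/-0.132 → slack +0.666/-0.536; half-tol=0.169, Σhalf²=0.105705
  +E: nom +5.900 → Σnom=2.130; wc +0.230/-0.230 → slack +0.896/-0.766; half-tol=0.230, Σhalf²=0.158605
  -F: nom -4.240 → Σnom=-2.110; wc +0.050/-0.050 → slack +0.946/-0.816; half-tol=0.050, Σhalf²=0.161105
  +G: nom +35.540 → Σnom=33.430; wc +0.060/-0.250 → slack +1.006/-1.066; half-tol=0.155, Σhalf²=0.185130
  -H: nom -4.810 → Σnom=28.620; wc +0.219/-0.359 → slack +1.225/-1.425; half-tol=0.289, Σhalf²=0.268651
Nominal = 28.620. Worst-case = [28.620 - 1.425, 28.620 + 1.225] = [27.195, 29.845]. RSS = √0.268651 = 0.518.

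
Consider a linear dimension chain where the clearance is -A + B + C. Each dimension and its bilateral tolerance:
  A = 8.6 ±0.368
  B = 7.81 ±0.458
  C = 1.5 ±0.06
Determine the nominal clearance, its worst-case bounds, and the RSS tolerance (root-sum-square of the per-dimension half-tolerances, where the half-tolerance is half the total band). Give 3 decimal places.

Stack each dimension's contribution:
  -A: nom -8.600 → Σnom=-8.600; wc +0.368/-0.368 → slack +0.368/-0.368; half-tol=0.368, Σhalf²=0.135424
  +B: nom +7.810 → Σnom=-0.790; wc +0.458/-0.458 → slack +0.826/-0.826; half-tol=0.458, Σhalf²=0.345188
  +C: nom +1.500 → Σnom=0.710; wc +0.060/-0.060 → slack +0.886/-0.886; half-tol=0.060, Σhalf²=0.348788
Nominal = 0.710. Worst-case = [0.710 - 0.886, 0.710 + 0.886] = [-0.176, 1.596]. RSS = √0.348788 = 0.591.

nominal=0.710 wc=[-0.176,1.596] rss=0.591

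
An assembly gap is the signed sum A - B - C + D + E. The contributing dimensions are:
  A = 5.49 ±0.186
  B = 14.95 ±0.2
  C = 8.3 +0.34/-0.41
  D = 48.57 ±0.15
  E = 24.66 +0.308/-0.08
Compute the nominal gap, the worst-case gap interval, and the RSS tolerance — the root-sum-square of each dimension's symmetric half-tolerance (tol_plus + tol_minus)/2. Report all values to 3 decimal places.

nominal=55.470 wc=[54.514,56.724] rss=0.525

Stack each dimension's contribution:
  +A: nom +5.490 → Σnom=5.490; wc +0.186/-0.186 → slack +0.186/-0.186; half-tol=0.186, Σhalf²=0.034596
  -B: nom -14.950 → Σnom=-9.460; wc +0.200/-0.200 → slack +0.386/-0.386; half-tol=0.200, Σhalf²=0.074596
  -C: nom -8.300 → Σnom=-17.760; wc +0.410/-0.340 → slack +0.796/-0.726; half-tol=0.375, Σhalf²=0.215221
  +D: nom +48.570 → Σnom=30.810; wc +0.150/-0.150 → slack +0.946/-0.876; half-tol=0.150, Σhalf²=0.237721
  +E: nom +24.660 → Σnom=55.470; wc +0.308/-0.080 → slack +1.254/-0.956; half-tol=0.194, Σhalf²=0.275357
Nominal = 55.470. Worst-case = [55.470 - 0.956, 55.470 + 1.254] = [54.514, 56.724]. RSS = √0.275357 = 0.525.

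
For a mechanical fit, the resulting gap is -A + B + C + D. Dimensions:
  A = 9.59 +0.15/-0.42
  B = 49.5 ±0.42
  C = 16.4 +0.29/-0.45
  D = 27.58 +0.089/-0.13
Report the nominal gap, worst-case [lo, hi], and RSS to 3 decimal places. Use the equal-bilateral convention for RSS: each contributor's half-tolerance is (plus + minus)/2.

nominal=83.890 wc=[82.740,85.109] rss=0.638

Stack each dimension's contribution:
  -A: nom -9.590 → Σnom=-9.590; wc +0.420/-0.150 → slack +0.420/-0.150; half-tol=0.285, Σhalf²=0.081225
  +B: nom +49.500 → Σnom=39.910; wc +0.420/-0.420 → slack +0.840/-0.570; half-tol=0.420, Σhalf²=0.257625
  +C: nom +16.400 → Σnom=56.310; wc +0.290/-0.450 → slack +1.130/-1.020; half-tol=0.370, Σhalf²=0.394525
  +D: nom +27.580 → Σnom=83.890; wc +0.089/-0.130 → slack +1.219/-1.150; half-tol=0.110, Σhalf²=0.406515
Nominal = 83.890. Worst-case = [83.890 - 1.150, 83.890 + 1.219] = [82.740, 85.109]. RSS = √0.406515 = 0.638.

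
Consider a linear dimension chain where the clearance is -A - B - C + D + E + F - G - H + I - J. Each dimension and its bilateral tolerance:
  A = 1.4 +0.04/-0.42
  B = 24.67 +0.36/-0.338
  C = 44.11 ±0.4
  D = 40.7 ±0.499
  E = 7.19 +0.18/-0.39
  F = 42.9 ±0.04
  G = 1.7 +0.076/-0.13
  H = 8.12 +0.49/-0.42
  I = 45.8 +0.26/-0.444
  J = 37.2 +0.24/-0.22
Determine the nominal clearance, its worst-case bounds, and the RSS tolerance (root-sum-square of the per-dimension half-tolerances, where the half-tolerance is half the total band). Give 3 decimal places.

Stack each dimension's contribution:
  -A: nom -1.400 → Σnom=-1.400; wc +0.420/-0.040 → slack +0.420/-0.040; half-tol=0.230, Σhalf²=0.052900
  -B: nom -24.670 → Σnom=-26.070; wc +0.338/-0.360 → slack +0.758/-0.400; half-tol=0.349, Σhalf²=0.174701
  -C: nom -44.110 → Σnom=-70.180; wc +0.400/-0.400 → slack +1.158/-0.800; half-tol=0.400, Σhalf²=0.334701
  +D: nom +40.700 → Σnom=-29.480; wc +0.499/-0.499 → slack +1.657/-1.299; half-tol=0.499, Σhalf²=0.583702
  +E: nom +7.190 → Σnom=-22.290; wc +0.180/-0.390 → slack +1.837/-1.689; half-tol=0.285, Σhalf²=0.664927
  +F: nom +42.900 → Σnom=20.610; wc +0.040/-0.040 → slack +1.877/-1.729; half-tol=0.040, Σhalf²=0.666527
  -G: nom -1.700 → Σnom=18.910; wc +0.130/-0.076 → slack +2.007/-1.805; half-tol=0.103, Σhalf²=0.677136
  -H: nom -8.120 → Σnom=10.790; wc +0.420/-0.490 → slack +2.427/-2.295; half-tol=0.455, Σhalf²=0.884161
  +I: nom +45.800 → Σnom=56.590; wc +0.260/-0.444 → slack +2.687/-2.739; half-tol=0.352, Σhalf²=1.008065
  -J: nom -37.200 → Σnom=19.390; wc +0.220/-0.240 → slack +2.907/-2.979; half-tol=0.230, Σhalf²=1.060965
Nominal = 19.390. Worst-case = [19.390 - 2.979, 19.390 + 2.907] = [16.411, 22.297]. RSS = √1.060965 = 1.030.

nominal=19.390 wc=[16.411,22.297] rss=1.030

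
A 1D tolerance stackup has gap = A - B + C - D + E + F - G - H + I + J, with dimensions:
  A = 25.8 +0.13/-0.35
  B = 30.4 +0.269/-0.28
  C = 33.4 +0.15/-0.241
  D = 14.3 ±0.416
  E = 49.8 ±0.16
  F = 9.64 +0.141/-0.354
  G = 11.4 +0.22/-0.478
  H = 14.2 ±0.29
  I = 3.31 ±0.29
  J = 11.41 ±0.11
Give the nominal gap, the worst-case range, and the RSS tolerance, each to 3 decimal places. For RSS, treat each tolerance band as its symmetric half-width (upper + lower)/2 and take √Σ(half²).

nominal=63.060 wc=[60.360,65.505] rss=0.856

Stack each dimension's contribution:
  +A: nom +25.800 → Σnom=25.800; wc +0.130/-0.350 → slack +0.130/-0.350; half-tol=0.240, Σhalf²=0.057600
  -B: nom -30.400 → Σnom=-4.600; wc +0.280/-0.269 → slack +0.410/-0.619; half-tol=0.275, Σhalf²=0.132950
  +C: nom +33.400 → Σnom=28.800; wc +0.150/-0.241 → slack +0.560/-0.860; half-tol=0.196, Σhalf²=0.171171
  -D: nom -14.300 → Σnom=14.500; wc +0.416/-0.416 → slack +0.976/-1.276; half-tol=0.416, Σhalf²=0.344226
  +E: nom +49.800 → Σnom=64.300; wc +0.160/-0.160 → slack +1.136/-1.436; half-tol=0.160, Σhalf²=0.369827
  +F: nom +9.640 → Σnom=73.940; wc +0.141/-0.354 → slack +1.277/-1.790; half-tol=0.247, Σhalf²=0.431083
  -G: nom -11.400 → Σnom=62.540; wc +0.478/-0.220 → slack +1.755/-2.010; half-tol=0.349, Σhalf²=0.552884
  -H: nom -14.200 → Σnom=48.340; wc +0.290/-0.290 → slack +2.045/-2.300; half-tol=0.290, Σhalf²=0.636984
  +I: nom +3.310 → Σnom=51.650; wc +0.290/-0.290 → slack +2.335/-2.590; half-tol=0.290, Σhalf²=0.721084
  +J: nom +11.410 → Σnom=63.060; wc +0.110/-0.110 → slack +2.445/-2.700; half-tol=0.110, Σhalf²=0.733184
Nominal = 63.060. Worst-case = [63.060 - 2.700, 63.060 + 2.445] = [60.360, 65.505]. RSS = √0.733184 = 0.856.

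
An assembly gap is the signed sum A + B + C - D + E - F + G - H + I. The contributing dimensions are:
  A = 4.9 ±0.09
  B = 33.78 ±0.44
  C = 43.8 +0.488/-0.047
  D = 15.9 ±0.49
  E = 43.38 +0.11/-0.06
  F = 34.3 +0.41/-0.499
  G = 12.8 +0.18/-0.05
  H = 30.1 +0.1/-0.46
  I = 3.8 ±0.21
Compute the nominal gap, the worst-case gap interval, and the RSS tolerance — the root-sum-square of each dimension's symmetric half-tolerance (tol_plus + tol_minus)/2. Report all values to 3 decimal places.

nominal=62.160 wc=[60.263,65.127] rss=0.929

Stack each dimension's contribution:
  +A: nom +4.900 → Σnom=4.900; wc +0.090/-0.090 → slack +0.090/-0.090; half-tol=0.090, Σhalf²=0.008100
  +B: nom +33.780 → Σnom=38.680; wc +0.440/-0.440 → slack +0.530/-0.530; half-tol=0.440, Σhalf²=0.201700
  +C: nom +43.800 → Σnom=82.480; wc +0.488/-0.047 → slack +1.018/-0.577; half-tol=0.268, Σhalf²=0.273256
  -D: nom -15.900 → Σnom=66.580; wc +0.490/-0.490 → slack +1.508/-1.067; half-tol=0.490, Σhalf²=0.513356
  +E: nom +43.380 → Σnom=109.960; wc +0.110/-0.060 → slack +1.618/-1.127; half-tol=0.085, Σhalf²=0.520581
  -F: nom -34.300 → Σnom=75.660; wc +0.499/-0.410 → slack +2.117/-1.537; half-tol=0.455, Σhalf²=0.727151
  +G: nom +12.800 → Σnom=88.460; wc +0.180/-0.050 → slack +2.297/-1.587; half-tol=0.115, Σhalf²=0.740376
  -H: nom -30.100 → Σnom=58.360; wc +0.460/-0.100 → slack +2.757/-1.687; half-tol=0.280, Σhalf²=0.818777
  +I: nom +3.800 → Σnom=62.160; wc +0.210/-0.210 → slack +2.967/-1.897; half-tol=0.210, Σhalf²=0.862877
Nominal = 62.160. Worst-case = [62.160 - 1.897, 62.160 + 2.967] = [60.263, 65.127]. RSS = √0.862877 = 0.929.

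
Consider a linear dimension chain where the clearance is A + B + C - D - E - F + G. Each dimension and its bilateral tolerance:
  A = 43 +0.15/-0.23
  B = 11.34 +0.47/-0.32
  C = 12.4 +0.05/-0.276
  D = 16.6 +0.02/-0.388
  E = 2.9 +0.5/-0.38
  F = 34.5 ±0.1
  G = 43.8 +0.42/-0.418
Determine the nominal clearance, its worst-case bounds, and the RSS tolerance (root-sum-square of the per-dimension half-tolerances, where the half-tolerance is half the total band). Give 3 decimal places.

Stack each dimension's contribution:
  +A: nom +43.000 → Σnom=43.000; wc +0.150/-0.230 → slack +0.150/-0.230; half-tol=0.190, Σhalf²=0.036100
  +B: nom +11.340 → Σnom=54.340; wc +0.470/-0.320 → slack +0.620/-0.550; half-tol=0.395, Σhalf²=0.192125
  +C: nom +12.400 → Σnom=66.740; wc +0.050/-0.276 → slack +0.670/-0.826; half-tol=0.163, Σhalf²=0.218694
  -D: nom -16.600 → Σnom=50.140; wc +0.388/-0.020 → slack +1.058/-0.846; half-tol=0.204, Σhalf²=0.260310
  -E: nom -2.900 → Σnom=47.240; wc +0.380/-0.500 → slack +1.438/-1.346; half-tol=0.440, Σhalf²=0.453910
  -F: nom -34.500 → Σnom=12.740; wc +0.100/-0.100 → slack +1.538/-1.446; half-tol=0.100, Σhalf²=0.463910
  +G: nom +43.800 → Σnom=56.540; wc +0.420/-0.418 → slack +1.958/-1.864; half-tol=0.419, Σhalf²=0.639471
Nominal = 56.540. Worst-case = [56.540 - 1.864, 56.540 + 1.958] = [54.676, 58.498]. RSS = √0.639471 = 0.800.

nominal=56.540 wc=[54.676,58.498] rss=0.800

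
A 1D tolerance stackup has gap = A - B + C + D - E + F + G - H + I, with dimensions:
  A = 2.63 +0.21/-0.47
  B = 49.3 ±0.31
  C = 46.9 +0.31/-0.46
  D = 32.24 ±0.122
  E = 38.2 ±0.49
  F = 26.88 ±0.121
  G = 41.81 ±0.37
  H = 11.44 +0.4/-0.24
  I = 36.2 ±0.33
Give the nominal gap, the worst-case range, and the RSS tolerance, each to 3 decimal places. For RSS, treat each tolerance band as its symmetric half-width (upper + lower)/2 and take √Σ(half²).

Stack each dimension's contribution:
  +A: nom +2.630 → Σnom=2.630; wc +0.210/-0.470 → slack +0.210/-0.470; half-tol=0.340, Σhalf²=0.115600
  -B: nom -49.300 → Σnom=-46.670; wc +0.310/-0.310 → slack +0.520/-0.780; half-tol=0.310, Σhalf²=0.211700
  +C: nom +46.900 → Σnom=0.230; wc +0.310/-0.460 → slack +0.830/-1.240; half-tol=0.385, Σhalf²=0.359925
  +D: nom +32.240 → Σnom=32.470; wc +0.122/-0.122 → slack +0.952/-1.362; half-tol=0.122, Σhalf²=0.374809
  -E: nom -38.200 → Σnom=-5.730; wc +0.490/-0.490 → slack +1.442/-1.852; half-tol=0.490, Σhalf²=0.614909
  +F: nom +26.880 → Σnom=21.150; wc +0.121/-0.121 → slack +1.563/-1.973; half-tol=0.121, Σhalf²=0.629550
  +G: nom +41.810 → Σnom=62.960; wc +0.370/-0.370 → slack +1.933/-2.343; half-tol=0.370, Σhalf²=0.766450
  -H: nom -11.440 → Σnom=51.520; wc +0.240/-0.400 → slack +2.173/-2.743; half-tol=0.320, Σhalf²=0.868850
  +I: nom +36.200 → Σnom=87.720; wc +0.330/-0.330 → slack +2.503/-3.073; half-tol=0.330, Σhalf²=0.977750
Nominal = 87.720. Worst-case = [87.720 - 3.073, 87.720 + 2.503] = [84.647, 90.223]. RSS = √0.977750 = 0.989.

nominal=87.720 wc=[84.647,90.223] rss=0.989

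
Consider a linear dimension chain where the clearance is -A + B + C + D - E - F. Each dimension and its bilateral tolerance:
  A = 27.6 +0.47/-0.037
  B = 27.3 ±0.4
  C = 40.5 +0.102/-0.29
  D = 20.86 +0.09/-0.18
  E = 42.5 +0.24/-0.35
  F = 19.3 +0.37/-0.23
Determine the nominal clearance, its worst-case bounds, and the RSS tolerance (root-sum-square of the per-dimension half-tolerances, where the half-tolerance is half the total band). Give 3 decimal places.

Stack each dimension's contribution:
  -A: nom -27.600 → Σnom=-27.600; wc +0.037/-0.470 → slack +0.037/-0.470; half-tol=0.254, Σhalf²=0.064262
  +B: nom +27.300 → Σnom=-0.300; wc +0.400/-0.400 → slack +0.437/-0.870; half-tol=0.400, Σhalf²=0.224262
  +C: nom +40.500 → Σnom=40.200; wc +0.102/-0.290 → slack +0.539/-1.160; half-tol=0.196, Σhalf²=0.262678
  +D: nom +20.860 → Σnom=61.060; wc +0.090/-0.180 → slack +0.629/-1.340; half-tol=0.135, Σhalf²=0.280903
  -E: nom -42.500 → Σnom=18.560; wc +0.350/-0.240 → slack +0.979/-1.580; half-tol=0.295, Σhalf²=0.367928
  -F: nom -19.300 → Σnom=-0.740; wc +0.230/-0.370 → slack +1.209/-1.950; half-tol=0.300, Σhalf²=0.457928
Nominal = -0.740. Worst-case = [-0.740 - 1.950, -0.740 + 1.209] = [-2.690, 0.469]. RSS = √0.457928 = 0.677.

nominal=-0.740 wc=[-2.690,0.469] rss=0.677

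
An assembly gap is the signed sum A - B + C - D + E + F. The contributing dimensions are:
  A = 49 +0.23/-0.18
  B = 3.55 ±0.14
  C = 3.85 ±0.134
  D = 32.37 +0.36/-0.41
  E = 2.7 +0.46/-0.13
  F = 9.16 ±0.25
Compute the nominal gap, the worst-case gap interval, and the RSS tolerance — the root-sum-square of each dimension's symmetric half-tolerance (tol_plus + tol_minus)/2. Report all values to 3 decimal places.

nominal=28.790 wc=[27.596,30.414] rss=0.614

Stack each dimension's contribution:
  +A: nom +49.000 → Σnom=49.000; wc +0.230/-0.180 → slack +0.230/-0.180; half-tol=0.205, Σhalf²=0.042025
  -B: nom -3.550 → Σnom=45.450; wc +0.140/-0.140 → slack +0.370/-0.320; half-tol=0.140, Σhalf²=0.061625
  +C: nom +3.850 → Σnom=49.300; wc +0.134/-0.134 → slack +0.504/-0.454; half-tol=0.134, Σhalf²=0.079581
  -D: nom -32.370 → Σnom=16.930; wc +0.410/-0.360 → slack +0.914/-0.814; half-tol=0.385, Σhalf²=0.227806
  +E: nom +2.700 → Σnom=19.630; wc +0.460/-0.130 → slack +1.374/-0.944; half-tol=0.295, Σhalf²=0.314831
  +F: nom +9.160 → Σnom=28.790; wc +0.250/-0.250 → slack +1.624/-1.194; half-tol=0.250, Σhalf²=0.377331
Nominal = 28.790. Worst-case = [28.790 - 1.194, 28.790 + 1.624] = [27.596, 30.414]. RSS = √0.377331 = 0.614.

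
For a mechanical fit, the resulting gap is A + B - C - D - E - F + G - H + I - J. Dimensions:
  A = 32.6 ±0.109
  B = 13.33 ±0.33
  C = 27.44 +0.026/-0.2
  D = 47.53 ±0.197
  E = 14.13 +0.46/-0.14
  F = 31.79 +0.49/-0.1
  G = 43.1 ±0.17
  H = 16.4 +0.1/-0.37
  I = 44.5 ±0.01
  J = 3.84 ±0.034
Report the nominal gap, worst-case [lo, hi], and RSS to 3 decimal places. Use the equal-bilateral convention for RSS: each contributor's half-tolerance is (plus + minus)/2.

Stack each dimension's contribution:
  +A: nom +32.600 → Σnom=32.600; wc +0.109/-0.109 → slack +0.109/-0.109; half-tol=0.109, Σhalf²=0.011881
  +B: nom +13.330 → Σnom=45.930; wc +0.330/-0.330 → slack +0.439/-0.439; half-tol=0.330, Σhalf²=0.120781
  -C: nom -27.440 → Σnom=18.490; wc +0.200/-0.026 → slack +0.639/-0.465; half-tol=0.113, Σhalf²=0.133550
  -D: nom -47.530 → Σnom=-29.040; wc +0.197/-0.197 → slack +0.836/-0.662; half-tol=0.197, Σhalf²=0.172359
  -E: nom -14.130 → Σnom=-43.170; wc +0.140/-0.460 → slack +0.976/-1.122; half-tol=0.300, Σhalf²=0.262359
  -F: nom -31.790 → Σnom=-74.960; wc +0.100/-0.490 → slack +1.076/-1.612; half-tol=0.295, Σhalf²=0.349384
  +G: nom +43.100 → Σnom=-31.860; wc +0.170/-0.170 → slack +1.246/-1.782; half-tol=0.170, Σhalf²=0.378284
  -H: nom -16.400 → Σnom=-48.260; wc +0.370/-0.100 → slack +1.616/-1.882; half-tol=0.235, Σhalf²=0.433509
  +I: nom +44.500 → Σnom=-3.760; wc +0.010/-0.010 → slack +1.626/-1.892; half-tol=0.010, Σhalf²=0.433609
  -J: nom -3.840 → Σnom=-7.600; wc +0.034/-0.034 → slack +1.660/-1.926; half-tol=0.034, Σhalf²=0.434765
Nominal = -7.600. Worst-case = [-7.600 - 1.926, -7.600 + 1.660] = [-9.526, -5.940]. RSS = √0.434765 = 0.659.

nominal=-7.600 wc=[-9.526,-5.940] rss=0.659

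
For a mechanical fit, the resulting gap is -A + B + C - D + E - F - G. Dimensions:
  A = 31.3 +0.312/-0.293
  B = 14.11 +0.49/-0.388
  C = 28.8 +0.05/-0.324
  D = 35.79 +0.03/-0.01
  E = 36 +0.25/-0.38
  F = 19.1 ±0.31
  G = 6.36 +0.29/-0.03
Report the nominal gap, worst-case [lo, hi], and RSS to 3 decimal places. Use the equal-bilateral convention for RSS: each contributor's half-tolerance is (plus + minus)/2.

nominal=-13.640 wc=[-15.674,-12.207] rss=0.735

Stack each dimension's contribution:
  -A: nom -31.300 → Σnom=-31.300; wc +0.293/-0.312 → slack +0.293/-0.312; half-tol=0.302, Σhalf²=0.091506
  +B: nom +14.110 → Σnom=-17.190; wc +0.490/-0.388 → slack +0.783/-0.700; half-tol=0.439, Σhalf²=0.284227
  +C: nom +28.800 → Σnom=11.610; wc +0.050/-0.324 → slack +0.833/-1.024; half-tol=0.187, Σhalf²=0.319196
  -D: nom -35.790 → Σnom=-24.180; wc +0.010/-0.030 → slack +0.843/-1.054; half-tol=0.020, Σhalf²=0.319596
  +E: nom +36.000 → Σnom=11.820; wc +0.250/-0.380 → slack +1.093/-1.434; half-tol=0.315, Σhalf²=0.418821
  -F: nom -19.100 → Σnom=-7.280; wc +0.310/-0.310 → slack +1.403/-1.744; half-tol=0.310, Σhalf²=0.514921
  -G: nom -6.360 → Σnom=-13.640; wc +0.030/-0.290 → slack +1.433/-2.034; half-tol=0.160, Σhalf²=0.540521
Nominal = -13.640. Worst-case = [-13.640 - 2.034, -13.640 + 1.433] = [-15.674, -12.207]. RSS = √0.540521 = 0.735.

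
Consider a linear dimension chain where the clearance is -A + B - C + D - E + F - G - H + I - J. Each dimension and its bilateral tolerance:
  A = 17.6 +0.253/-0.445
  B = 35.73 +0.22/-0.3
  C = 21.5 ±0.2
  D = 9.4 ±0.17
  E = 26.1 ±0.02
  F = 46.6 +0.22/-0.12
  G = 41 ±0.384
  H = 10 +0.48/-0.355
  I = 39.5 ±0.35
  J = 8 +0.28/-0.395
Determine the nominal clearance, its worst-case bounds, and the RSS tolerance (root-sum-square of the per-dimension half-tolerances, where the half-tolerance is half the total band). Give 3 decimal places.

Stack each dimension's contribution:
  -A: nom -17.600 → Σnom=-17.600; wc +0.445/-0.253 → slack +0.445/-0.253; half-tol=0.349, Σhalf²=0.121801
  +B: nom +35.730 → Σnom=18.130; wc +0.220/-0.300 → slack +0.665/-0.553; half-tol=0.260, Σhalf²=0.189401
  -C: nom -21.500 → Σnom=-3.370; wc +0.200/-0.200 → slack +0.865/-0.753; half-tol=0.200, Σhalf²=0.229401
  +D: nom +9.400 → Σnom=6.030; wc +0.170/-0.170 → slack +1.035/-0.923; half-tol=0.170, Σhalf²=0.258301
  -E: nom -26.100 → Σnom=-20.070; wc +0.020/-0.020 → slack +1.055/-0.943; half-tol=0.020, Σhalf²=0.258701
  +F: nom +46.600 → Σnom=26.530; wc +0.220/-0.120 → slack +1.275/-1.063; half-tol=0.170, Σhalf²=0.287601
  -G: nom -41.000 → Σnom=-14.470; wc +0.384/-0.384 → slack +1.659/-1.447; half-tol=0.384, Σhalf²=0.435057
  -H: nom -10.000 → Σnom=-24.470; wc +0.355/-0.480 → slack +2.014/-1.927; half-tol=0.417, Σhalf²=0.609363
  +I: nom +39.500 → Σnom=15.030; wc +0.350/-0.350 → slack +2.364/-2.277; half-tol=0.350, Σhalf²=0.731863
  -J: nom -8.000 → Σnom=7.030; wc +0.395/-0.280 → slack +2.759/-2.557; half-tol=0.338, Σhalf²=0.845769
Nominal = 7.030. Worst-case = [7.030 - 2.557, 7.030 + 2.759] = [4.473, 9.789]. RSS = √0.845769 = 0.920.

nominal=7.030 wc=[4.473,9.789] rss=0.920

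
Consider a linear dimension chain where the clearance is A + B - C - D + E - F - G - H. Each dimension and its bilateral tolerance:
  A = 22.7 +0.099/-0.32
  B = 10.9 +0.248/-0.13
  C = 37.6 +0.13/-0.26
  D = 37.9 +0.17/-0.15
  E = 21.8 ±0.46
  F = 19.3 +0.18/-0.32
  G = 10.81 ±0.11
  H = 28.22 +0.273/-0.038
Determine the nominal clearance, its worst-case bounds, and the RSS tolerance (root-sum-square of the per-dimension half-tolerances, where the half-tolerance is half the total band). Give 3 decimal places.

Stack each dimension's contribution:
  +A: nom +22.700 → Σnom=22.700; wc +0.099/-0.320 → slack +0.099/-0.320; half-tol=0.210, Σhalf²=0.043890
  +B: nom +10.900 → Σnom=33.600; wc +0.248/-0.130 → slack +0.347/-0.450; half-tol=0.189, Σhalf²=0.079611
  -C: nom -37.600 → Σnom=-4.000; wc +0.260/-0.130 → slack +0.607/-0.580; half-tol=0.195, Σhalf²=0.117636
  -D: nom -37.900 → Σnom=-41.900; wc +0.150/-0.170 → slack +0.757/-0.750; half-tol=0.160, Σhalf²=0.143236
  +E: nom +21.800 → Σnom=-20.100; wc +0.460/-0.460 → slack +1.217/-1.210; half-tol=0.460, Σhalf²=0.354836
  -F: nom -19.300 → Σnom=-39.400; wc +0.320/-0.180 → slack +1.537/-1.390; half-tol=0.250, Σhalf²=0.417336
  -G: nom -10.810 → Σnom=-50.210; wc +0.110/-0.110 → slack +1.647/-1.500; half-tol=0.110, Σhalf²=0.429436
  -H: nom -28.220 → Σnom=-78.430; wc +0.038/-0.273 → slack +1.685/-1.773; half-tol=0.155, Σhalf²=0.453617
Nominal = -78.430. Worst-case = [-78.430 - 1.773, -78.430 + 1.685] = [-80.203, -76.745]. RSS = √0.453617 = 0.674.

nominal=-78.430 wc=[-80.203,-76.745] rss=0.674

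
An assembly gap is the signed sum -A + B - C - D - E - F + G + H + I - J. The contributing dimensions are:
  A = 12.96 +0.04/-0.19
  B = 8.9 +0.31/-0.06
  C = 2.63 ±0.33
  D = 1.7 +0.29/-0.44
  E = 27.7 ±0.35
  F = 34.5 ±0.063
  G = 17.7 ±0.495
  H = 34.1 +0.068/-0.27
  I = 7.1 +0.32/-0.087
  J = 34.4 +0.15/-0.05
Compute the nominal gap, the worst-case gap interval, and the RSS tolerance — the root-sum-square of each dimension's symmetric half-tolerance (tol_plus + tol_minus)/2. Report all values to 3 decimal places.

nominal=-46.090 wc=[-48.225,-43.474] rss=0.861

Stack each dimension's contribution:
  -A: nom -12.960 → Σnom=-12.960; wc +0.190/-0.040 → slack +0.190/-0.040; half-tol=0.115, Σhalf²=0.013225
  +B: nom +8.900 → Σnom=-4.060; wc +0.310/-0.060 → slack +0.500/-0.100; half-tol=0.185, Σhalf²=0.047450
  -C: nom -2.630 → Σnom=-6.690; wc +0.330/-0.330 → slack +0.830/-0.430; half-tol=0.330, Σhalf²=0.156350
  -D: nom -1.700 → Σnom=-8.390; wc +0.440/-0.290 → slack +1.270/-0.720; half-tol=0.365, Σhalf²=0.289575
  -E: nom -27.700 → Σnom=-36.090; wc +0.350/-0.350 → slack +1.620/-1.070; half-tol=0.350, Σhalf²=0.412075
  -F: nom -34.500 → Σnom=-70.590; wc +0.063/-0.063 → slack +1.683/-1.133; half-tol=0.063, Σhalf²=0.416044
  +G: nom +17.700 → Σnom=-52.890; wc +0.495/-0.495 → slack +2.178/-1.628; half-tol=0.495, Σhalf²=0.661069
  +H: nom +34.100 → Σnom=-18.790; wc +0.068/-0.270 → slack +2.246/-1.898; half-tol=0.169, Σhalf²=0.689630
  +I: nom +7.100 → Σnom=-11.690; wc +0.320/-0.087 → slack +2.566/-1.985; half-tol=0.204, Σhalf²=0.731042
  -J: nom -34.400 → Σnom=-46.090; wc +0.050/-0.150 → slack +2.616/-2.135; half-tol=0.100, Σhalf²=0.741042
Nominal = -46.090. Worst-case = [-46.090 - 2.135, -46.090 + 2.616] = [-48.225, -43.474]. RSS = √0.741042 = 0.861.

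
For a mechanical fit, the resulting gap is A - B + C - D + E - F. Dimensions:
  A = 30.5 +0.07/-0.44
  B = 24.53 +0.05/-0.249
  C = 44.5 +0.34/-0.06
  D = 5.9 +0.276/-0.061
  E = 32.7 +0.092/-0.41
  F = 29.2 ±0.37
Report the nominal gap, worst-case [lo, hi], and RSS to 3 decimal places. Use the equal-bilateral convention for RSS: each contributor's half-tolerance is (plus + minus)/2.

Stack each dimension's contribution:
  +A: nom +30.500 → Σnom=30.500; wc +0.070/-0.440 → slack +0.070/-0.440; half-tol=0.255, Σhalf²=0.065025
  -B: nom -24.530 → Σnom=5.970; wc +0.249/-0.050 → slack +0.319/-0.490; half-tol=0.149, Σhalf²=0.087375
  +C: nom +44.500 → Σnom=50.470; wc +0.340/-0.060 → slack +0.659/-0.550; half-tol=0.200, Σhalf²=0.127375
  -D: nom -5.900 → Σnom=44.570; wc +0.061/-0.276 → slack +0.720/-0.826; half-tol=0.169, Σhalf²=0.155768
  +E: nom +32.700 → Σnom=77.270; wc +0.092/-0.410 → slack +0.812/-1.236; half-tol=0.251, Σhalf²=0.218769
  -F: nom -29.200 → Σnom=48.070; wc +0.370/-0.370 → slack +1.182/-1.606; half-tol=0.370, Σhalf²=0.355668
Nominal = 48.070. Worst-case = [48.070 - 1.606, 48.070 + 1.182] = [46.464, 49.252]. RSS = √0.355668 = 0.596.

nominal=48.070 wc=[46.464,49.252] rss=0.596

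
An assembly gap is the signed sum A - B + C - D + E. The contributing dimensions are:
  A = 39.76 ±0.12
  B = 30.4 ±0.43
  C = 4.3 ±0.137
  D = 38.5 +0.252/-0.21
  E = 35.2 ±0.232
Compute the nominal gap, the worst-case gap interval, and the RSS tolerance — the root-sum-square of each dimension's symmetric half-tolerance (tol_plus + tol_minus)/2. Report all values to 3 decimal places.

nominal=10.360 wc=[9.189,11.489] rss=0.570

Stack each dimension's contribution:
  +A: nom +39.760 → Σnom=39.760; wc +0.120/-0.120 → slack +0.120/-0.120; half-tol=0.120, Σhalf²=0.014400
  -B: nom -30.400 → Σnom=9.360; wc +0.430/-0.430 → slack +0.550/-0.550; half-tol=0.430, Σhalf²=0.199300
  +C: nom +4.300 → Σnom=13.660; wc +0.137/-0.137 → slack +0.687/-0.687; half-tol=0.137, Σhalf²=0.218069
  -D: nom -38.500 → Σnom=-24.840; wc +0.210/-0.252 → slack +0.897/-0.939; half-tol=0.231, Σhalf²=0.271430
  +E: nom +35.200 → Σnom=10.360; wc +0.232/-0.232 → slack +1.129/-1.171; half-tol=0.232, Σhalf²=0.325254
Nominal = 10.360. Worst-case = [10.360 - 1.171, 10.360 + 1.129] = [9.189, 11.489]. RSS = √0.325254 = 0.570.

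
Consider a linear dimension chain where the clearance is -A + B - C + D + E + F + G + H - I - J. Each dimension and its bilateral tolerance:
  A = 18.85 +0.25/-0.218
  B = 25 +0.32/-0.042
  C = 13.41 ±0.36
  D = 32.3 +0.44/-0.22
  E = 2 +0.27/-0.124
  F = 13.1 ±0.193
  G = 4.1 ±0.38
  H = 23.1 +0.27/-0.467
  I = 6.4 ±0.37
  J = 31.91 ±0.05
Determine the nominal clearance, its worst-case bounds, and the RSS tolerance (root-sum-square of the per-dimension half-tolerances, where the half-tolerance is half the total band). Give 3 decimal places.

Stack each dimension's contribution:
  -A: nom -18.850 → Σnom=-18.850; wc +0.218/-0.250 → slack +0.218/-0.250; half-tol=0.234, Σhalf²=0.054756
  +B: nom +25.000 → Σnom=6.150; wc +0.320/-0.042 → slack +0.538/-0.292; half-tol=0.181, Σhalf²=0.087517
  -C: nom -13.410 → Σnom=-7.260; wc +0.360/-0.360 → slack +0.898/-0.652; half-tol=0.360, Σhalf²=0.217117
  +D: nom +32.300 → Σnom=25.040; wc +0.440/-0.220 → slack +1.338/-0.872; half-tol=0.330, Σhalf²=0.326017
  +E: nom +2.000 → Σnom=27.040; wc +0.270/-0.124 → slack +1.608/-0.996; half-tol=0.197, Σhalf²=0.364826
  +F: nom +13.100 → Σnom=40.140; wc +0.193/-0.193 → slack +1.801/-1.189; half-tol=0.193, Σhalf²=0.402075
  +G: nom +4.100 → Σnom=44.240; wc +0.380/-0.380 → slack +2.181/-1.569; half-tol=0.380, Σhalf²=0.546475
  +H: nom +23.100 → Σnom=67.340; wc +0.270/-0.467 → slack +2.451/-2.036; half-tol=0.369, Σhalf²=0.682267
  -I: nom -6.400 → Σnom=60.940; wc +0.370/-0.370 → slack +2.821/-2.406; half-tol=0.370, Σhalf²=0.819167
  -J: nom -31.910 → Σnom=29.030; wc +0.050/-0.050 → slack +2.871/-2.456; half-tol=0.050, Σhalf²=0.821667
Nominal = 29.030. Worst-case = [29.030 - 2.456, 29.030 + 2.871] = [26.574, 31.901]. RSS = √0.821667 = 0.906.

nominal=29.030 wc=[26.574,31.901] rss=0.906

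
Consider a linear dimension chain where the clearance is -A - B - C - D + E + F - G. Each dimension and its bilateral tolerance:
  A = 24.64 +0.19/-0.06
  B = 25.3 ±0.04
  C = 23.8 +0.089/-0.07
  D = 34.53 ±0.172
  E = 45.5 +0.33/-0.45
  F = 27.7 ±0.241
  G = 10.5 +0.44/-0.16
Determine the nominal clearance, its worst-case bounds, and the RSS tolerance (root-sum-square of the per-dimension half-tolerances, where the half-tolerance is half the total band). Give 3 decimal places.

Stack each dimension's contribution:
  -A: nom -24.640 → Σnom=-24.640; wc +0.060/-0.190 → slack +0.060/-0.190; half-tol=0.125, Σhalf²=0.015625
  -B: nom -25.300 → Σnom=-49.940; wc +0.040/-0.040 → slack +0.100/-0.230; half-tol=0.040, Σhalf²=0.017225
  -C: nom -23.800 → Σnom=-73.740; wc +0.070/-0.089 → slack +0.170/-0.319; half-tol=0.080, Σhalf²=0.023545
  -D: nom -34.530 → Σnom=-108.270; wc +0.172/-0.172 → slack +0.342/-0.491; half-tol=0.172, Σhalf²=0.053129
  +E: nom +45.500 → Σnom=-62.770; wc +0.330/-0.450 → slack +0.672/-0.941; half-tol=0.390, Σhalf²=0.205229
  +F: nom +27.700 → Σnom=-35.070; wc +0.241/-0.241 → slack +0.913/-1.182; half-tol=0.241, Σhalf²=0.263310
  -G: nom -10.500 → Σnom=-45.570; wc +0.160/-0.440 → slack +1.073/-1.622; half-tol=0.300, Σhalf²=0.353310
Nominal = -45.570. Worst-case = [-45.570 - 1.622, -45.570 + 1.073] = [-47.192, -44.497]. RSS = √0.353310 = 0.594.

nominal=-45.570 wc=[-47.192,-44.497] rss=0.594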